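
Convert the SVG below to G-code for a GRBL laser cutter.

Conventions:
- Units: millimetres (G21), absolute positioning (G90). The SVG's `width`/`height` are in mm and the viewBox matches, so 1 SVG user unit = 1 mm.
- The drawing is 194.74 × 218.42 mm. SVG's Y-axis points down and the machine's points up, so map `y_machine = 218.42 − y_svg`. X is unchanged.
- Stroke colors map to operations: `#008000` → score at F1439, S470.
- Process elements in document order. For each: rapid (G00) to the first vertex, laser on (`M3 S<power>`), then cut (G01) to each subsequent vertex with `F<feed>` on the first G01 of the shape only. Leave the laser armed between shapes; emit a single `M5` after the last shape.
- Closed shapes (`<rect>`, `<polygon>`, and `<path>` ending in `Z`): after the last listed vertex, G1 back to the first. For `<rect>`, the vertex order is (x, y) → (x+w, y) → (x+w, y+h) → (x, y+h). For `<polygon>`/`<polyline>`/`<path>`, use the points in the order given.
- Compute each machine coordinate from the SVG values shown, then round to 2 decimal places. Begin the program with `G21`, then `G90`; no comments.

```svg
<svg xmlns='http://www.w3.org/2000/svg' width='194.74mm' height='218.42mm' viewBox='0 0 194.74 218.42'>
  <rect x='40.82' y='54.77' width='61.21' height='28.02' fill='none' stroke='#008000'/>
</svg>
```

viewBox `0 0 194.74 218.42` with mm width/height → 1 unit = 1 mm. Flip: y_m = 218.42 − y_svg.

**Shape 1** — `<rect>` rectangle, stroke `#008000` → score (S470, F1439). Machine vertices: (40.82,163.65) → (102.03,163.65) → (102.03,135.63) → (40.82,135.63) → (40.82,163.65). Closed: final G1 returns to the first vertex.

G21
G90
G00 X40.82 Y163.65
M3 S470
G01 X102.03 Y163.65 F1439
G01 X102.03 Y135.63
G01 X40.82 Y135.63
G01 X40.82 Y163.65
M5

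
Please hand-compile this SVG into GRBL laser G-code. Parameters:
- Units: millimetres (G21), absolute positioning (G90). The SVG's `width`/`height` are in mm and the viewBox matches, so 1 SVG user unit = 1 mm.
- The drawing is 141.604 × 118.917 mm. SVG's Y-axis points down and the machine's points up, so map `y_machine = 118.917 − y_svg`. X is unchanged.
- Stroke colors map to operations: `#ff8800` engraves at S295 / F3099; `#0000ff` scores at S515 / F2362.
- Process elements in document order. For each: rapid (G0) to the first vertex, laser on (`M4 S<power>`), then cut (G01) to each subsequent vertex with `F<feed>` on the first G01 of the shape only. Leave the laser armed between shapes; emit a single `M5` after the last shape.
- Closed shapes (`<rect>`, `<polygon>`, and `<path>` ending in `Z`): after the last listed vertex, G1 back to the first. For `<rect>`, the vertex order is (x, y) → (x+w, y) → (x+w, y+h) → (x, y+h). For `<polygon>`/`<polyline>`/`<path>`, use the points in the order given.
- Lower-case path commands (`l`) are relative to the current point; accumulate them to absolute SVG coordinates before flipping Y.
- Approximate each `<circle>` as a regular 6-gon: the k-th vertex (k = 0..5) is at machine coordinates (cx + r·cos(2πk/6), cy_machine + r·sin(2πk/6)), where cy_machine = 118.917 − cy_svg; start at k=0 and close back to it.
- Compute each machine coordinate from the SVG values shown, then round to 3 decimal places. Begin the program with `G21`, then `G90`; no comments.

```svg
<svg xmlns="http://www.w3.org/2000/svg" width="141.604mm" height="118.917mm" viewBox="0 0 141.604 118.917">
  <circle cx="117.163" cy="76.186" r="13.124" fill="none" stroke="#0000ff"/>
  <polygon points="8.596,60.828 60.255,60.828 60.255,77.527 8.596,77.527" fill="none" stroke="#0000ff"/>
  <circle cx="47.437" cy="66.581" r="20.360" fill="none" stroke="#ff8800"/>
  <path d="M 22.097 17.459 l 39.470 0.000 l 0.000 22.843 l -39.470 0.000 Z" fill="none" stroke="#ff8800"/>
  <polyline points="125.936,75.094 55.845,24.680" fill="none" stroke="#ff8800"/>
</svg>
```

G21
G90
G0 X130.287 Y42.731
M4 S515
G01 X123.725 Y54.097 F2362
G01 X110.601 Y54.097
G01 X104.039 Y42.731
G01 X110.601 Y31.365
G01 X123.725 Y31.365
G01 X130.287 Y42.731
G0 X8.596 Y58.089
M4 S515
G01 X60.255 Y58.089 F2362
G01 X60.255 Y41.390
G01 X8.596 Y41.390
G01 X8.596 Y58.089
G0 X67.797 Y52.336
M4 S295
G01 X57.617 Y69.968 F3099
G01 X37.257 Y69.968
G01 X27.077 Y52.336
G01 X37.257 Y34.704
G01 X57.617 Y34.704
G01 X67.797 Y52.336
G0 X22.097 Y101.458
M4 S295
G01 X61.567 Y101.458 F3099
G01 X61.567 Y78.615
G01 X22.097 Y78.615
G01 X22.097 Y101.458
G0 X125.936 Y43.823
M4 S295
G01 X55.845 Y94.237 F3099
M5

viewBox `0 0 141.604 118.917` with mm width/height → 1 unit = 1 mm. Flip: y_m = 118.917 − y_svg.

**Shape 1** — `<circle>` circle, stroke `#0000ff` → score (S515, F2362). Machine vertices: (130.287,42.731) → (123.725,54.097) → (110.601,54.097) → (104.039,42.731) → (110.601,31.365) → (123.725,31.365) → (130.287,42.731). Closed: final G1 returns to the first vertex.

**Shape 2** — `<polygon>` rectangle, stroke `#0000ff` → score (S515, F2362). Machine vertices: (8.596,58.089) → (60.255,58.089) → (60.255,41.390) → (8.596,41.390) → (8.596,58.089). Closed: final G1 returns to the first vertex.

**Shape 3** — `<circle>` circle, stroke `#ff8800` → engrave (S295, F3099). Machine vertices: (67.797,52.336) → (57.617,69.968) → (37.257,69.968) → (27.077,52.336) → (37.257,34.704) → (57.617,34.704) → (67.797,52.336). Closed: final G1 returns to the first vertex.

**Shape 4** — `<path>` rectangle, stroke `#ff8800` → engrave (S295, F3099). Machine vertices: (22.097,101.458) → (61.567,101.458) → (61.567,78.615) → (22.097,78.615) → (22.097,101.458). Closed: final G1 returns to the first vertex.

**Shape 5** — `<polyline>` line segment, stroke `#ff8800` → engrave (S295, F3099). Machine vertices: (125.936,43.823) → (55.845,94.237). Open path.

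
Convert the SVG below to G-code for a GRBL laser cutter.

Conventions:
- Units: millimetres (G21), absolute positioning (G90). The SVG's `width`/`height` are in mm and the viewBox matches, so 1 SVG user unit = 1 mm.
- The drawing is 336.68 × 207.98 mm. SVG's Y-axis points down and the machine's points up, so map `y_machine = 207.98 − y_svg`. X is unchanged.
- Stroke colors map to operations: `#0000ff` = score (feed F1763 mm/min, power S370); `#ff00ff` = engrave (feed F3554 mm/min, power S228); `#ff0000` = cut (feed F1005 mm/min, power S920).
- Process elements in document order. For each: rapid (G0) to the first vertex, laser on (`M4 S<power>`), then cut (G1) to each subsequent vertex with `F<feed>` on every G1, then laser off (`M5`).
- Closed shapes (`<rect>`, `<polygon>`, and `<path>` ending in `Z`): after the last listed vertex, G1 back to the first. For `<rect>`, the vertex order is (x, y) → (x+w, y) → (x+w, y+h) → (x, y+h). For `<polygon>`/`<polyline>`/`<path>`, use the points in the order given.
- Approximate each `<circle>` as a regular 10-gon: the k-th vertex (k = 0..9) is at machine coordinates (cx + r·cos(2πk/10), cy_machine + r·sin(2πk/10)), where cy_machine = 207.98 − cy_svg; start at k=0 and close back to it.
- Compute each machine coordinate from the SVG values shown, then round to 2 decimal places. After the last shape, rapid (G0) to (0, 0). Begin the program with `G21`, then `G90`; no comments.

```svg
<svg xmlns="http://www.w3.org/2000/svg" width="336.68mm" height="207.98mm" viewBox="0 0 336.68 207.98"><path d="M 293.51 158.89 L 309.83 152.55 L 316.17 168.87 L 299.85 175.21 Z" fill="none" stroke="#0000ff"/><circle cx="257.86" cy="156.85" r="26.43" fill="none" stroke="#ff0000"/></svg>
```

G21
G90
G0 X293.51 Y49.09
M4 S370
G1 X309.83 Y55.43 F1763
G1 X316.17 Y39.11 F1763
G1 X299.85 Y32.77 F1763
G1 X293.51 Y49.09 F1763
M5
G0 X284.29 Y51.13
M4 S920
G1 X279.24 Y66.67 F1005
G1 X266.03 Y76.27 F1005
G1 X249.69 Y76.27 F1005
G1 X236.48 Y66.67 F1005
G1 X231.43 Y51.13 F1005
G1 X236.48 Y35.59 F1005
G1 X249.69 Y25.99 F1005
G1 X266.03 Y25.99 F1005
G1 X279.24 Y35.59 F1005
G1 X284.29 Y51.13 F1005
M5
G0 X0.00 Y0.00

viewBox `0 0 336.68 207.98` with mm width/height → 1 unit = 1 mm. Flip: y_m = 207.98 − y_svg.

**Shape 1** — `<path>` regular polygon, stroke `#0000ff` → score (S370, F1763). Machine vertices: (293.51,49.09) → (309.83,55.43) → (316.17,39.11) → (299.85,32.77) → (293.51,49.09). Closed: final G1 returns to the first vertex.

**Shape 2** — `<circle>` circle, stroke `#ff0000` → cut (S920, F1005). Machine vertices: (284.29,51.13) → (279.24,66.67) → (266.03,76.27) → (249.69,76.27) → (236.48,66.67) → (231.43,51.13) → (236.48,35.59) → (249.69,25.99) → (266.03,25.99) → (279.24,35.59) → (284.29,51.13). Closed: final G1 returns to the first vertex.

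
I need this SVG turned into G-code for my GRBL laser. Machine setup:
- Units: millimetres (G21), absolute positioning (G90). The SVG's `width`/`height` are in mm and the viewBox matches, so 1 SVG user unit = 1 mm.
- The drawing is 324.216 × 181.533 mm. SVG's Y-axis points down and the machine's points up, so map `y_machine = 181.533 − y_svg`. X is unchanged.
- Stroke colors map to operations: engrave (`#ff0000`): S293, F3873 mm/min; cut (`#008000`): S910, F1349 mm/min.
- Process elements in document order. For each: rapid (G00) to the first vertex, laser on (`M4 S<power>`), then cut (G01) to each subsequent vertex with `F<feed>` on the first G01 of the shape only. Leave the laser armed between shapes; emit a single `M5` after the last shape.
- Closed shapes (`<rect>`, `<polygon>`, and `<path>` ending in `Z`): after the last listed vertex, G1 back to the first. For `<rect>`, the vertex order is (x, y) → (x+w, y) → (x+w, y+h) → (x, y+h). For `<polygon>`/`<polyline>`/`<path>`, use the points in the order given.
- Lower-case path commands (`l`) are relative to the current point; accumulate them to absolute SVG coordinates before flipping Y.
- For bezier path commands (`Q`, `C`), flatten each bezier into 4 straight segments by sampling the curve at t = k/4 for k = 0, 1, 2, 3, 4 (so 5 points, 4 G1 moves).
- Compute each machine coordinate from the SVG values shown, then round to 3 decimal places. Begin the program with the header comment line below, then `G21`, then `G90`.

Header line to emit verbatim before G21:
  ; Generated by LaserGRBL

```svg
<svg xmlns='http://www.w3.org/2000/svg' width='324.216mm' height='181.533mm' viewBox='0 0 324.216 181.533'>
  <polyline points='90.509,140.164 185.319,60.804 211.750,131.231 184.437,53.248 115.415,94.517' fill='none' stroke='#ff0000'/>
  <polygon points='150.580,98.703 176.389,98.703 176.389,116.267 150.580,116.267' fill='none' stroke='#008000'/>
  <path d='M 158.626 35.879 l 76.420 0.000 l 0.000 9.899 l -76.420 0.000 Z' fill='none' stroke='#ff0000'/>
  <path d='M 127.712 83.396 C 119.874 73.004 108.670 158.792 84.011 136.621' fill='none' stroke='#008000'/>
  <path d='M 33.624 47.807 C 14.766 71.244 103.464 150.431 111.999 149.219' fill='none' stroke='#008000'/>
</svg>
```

1 u = 1 mm; y_m = 181.533 − y.

[1] `<polyline>` open polyline, #ff0000→engrave S293 F3873: (90.509,41.369) → (185.319,120.729) → (211.750,50.302) → (184.437,128.285) → (115.415,87.016)

[2] `<polygon>` rectangle, #008000→cut S910 F1349: (150.580,82.830) → (176.389,82.830) → (176.389,65.266) → (150.580,65.266) → (150.580,82.830) (closed)

[3] `<path>` rectangle, #ff0000→engrave S293 F3873: (158.626,145.654) → (235.046,145.654) → (235.046,135.755) → (158.626,135.755) → (158.626,145.654) (closed)

[4] `<path>` cubic bezier, #008000→cut S910 F1349: (127.712,98.137) → (121.045,91.087) → (112.169,67.107) → (100.140,45.336) → (84.011,44.912)

[5] `<path>` cubic bezier, #008000→cut S910 F1349: (33.624,133.726) → (36.714,107.822) → (62.539,73.777) → (93.500,44.352) → (111.999,32.314)

; Generated by LaserGRBL
G21
G90
G00 X90.509 Y41.369
M4 S293
G01 X185.319 Y120.729 F3873
G01 X211.750 Y50.302
G01 X184.437 Y128.285
G01 X115.415 Y87.016
G00 X150.580 Y82.830
M4 S910
G01 X176.389 Y82.830 F1349
G01 X176.389 Y65.266
G01 X150.580 Y65.266
G01 X150.580 Y82.830
G00 X158.626 Y145.654
M4 S293
G01 X235.046 Y145.654 F3873
G01 X235.046 Y135.755
G01 X158.626 Y135.755
G01 X158.626 Y145.654
G00 X127.712 Y98.137
M4 S910
G01 X121.045 Y91.087 F1349
G01 X112.169 Y67.107
G01 X100.140 Y45.336
G01 X84.011 Y44.912
G00 X33.624 Y133.726
M4 S910
G01 X36.714 Y107.822 F1349
G01 X62.539 Y73.777
G01 X93.500 Y44.352
G01 X111.999 Y32.314
M5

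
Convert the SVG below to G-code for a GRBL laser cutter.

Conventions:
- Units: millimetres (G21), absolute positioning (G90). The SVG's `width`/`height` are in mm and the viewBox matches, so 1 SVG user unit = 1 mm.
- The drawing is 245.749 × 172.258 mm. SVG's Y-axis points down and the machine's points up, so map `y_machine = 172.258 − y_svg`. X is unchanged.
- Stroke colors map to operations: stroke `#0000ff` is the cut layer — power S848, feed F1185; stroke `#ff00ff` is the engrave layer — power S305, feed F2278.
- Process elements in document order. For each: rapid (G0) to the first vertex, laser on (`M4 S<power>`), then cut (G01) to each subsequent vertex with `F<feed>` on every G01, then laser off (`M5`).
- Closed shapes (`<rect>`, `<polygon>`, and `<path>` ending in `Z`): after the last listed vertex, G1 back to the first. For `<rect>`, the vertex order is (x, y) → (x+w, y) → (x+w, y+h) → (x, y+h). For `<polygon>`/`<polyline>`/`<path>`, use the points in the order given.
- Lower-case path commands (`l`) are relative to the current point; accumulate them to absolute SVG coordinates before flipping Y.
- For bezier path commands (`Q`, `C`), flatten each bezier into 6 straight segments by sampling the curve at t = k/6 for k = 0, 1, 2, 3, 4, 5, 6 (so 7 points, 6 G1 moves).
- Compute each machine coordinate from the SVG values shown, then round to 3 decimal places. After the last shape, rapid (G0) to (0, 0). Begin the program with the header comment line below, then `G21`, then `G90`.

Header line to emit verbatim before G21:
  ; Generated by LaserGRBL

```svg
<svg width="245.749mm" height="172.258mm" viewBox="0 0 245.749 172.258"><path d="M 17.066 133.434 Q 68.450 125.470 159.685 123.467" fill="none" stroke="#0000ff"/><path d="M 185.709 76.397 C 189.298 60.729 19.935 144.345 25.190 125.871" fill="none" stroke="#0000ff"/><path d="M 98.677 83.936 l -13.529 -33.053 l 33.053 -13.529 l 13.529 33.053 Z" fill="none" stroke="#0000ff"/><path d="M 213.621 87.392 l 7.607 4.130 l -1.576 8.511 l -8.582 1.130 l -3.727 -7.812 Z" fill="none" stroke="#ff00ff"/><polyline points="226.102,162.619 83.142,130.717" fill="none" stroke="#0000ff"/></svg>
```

; Generated by LaserGRBL
G21
G90
G0 X17.066 Y38.824
M4 S848
G01 X35.301 Y41.313 F1185
G01 X55.750 Y43.471 F1185
G01 X78.413 Y45.298 F1185
G01 X103.290 Y46.793 F1185
G01 X130.380 Y47.958 F1185
G01 X159.685 Y48.791 F1185
M5
G0 X185.709 Y95.861
M4 S848
G01 X174.700 Y96.354 F1185
G01 X144.520 Y85.893 F1185
G01 X104.825 Y70.072 F1185
G01 X65.268 Y54.485 F1185
G01 X35.505 Y44.725 F1185
G01 X25.190 Y46.387 F1185
M5
G0 X98.677 Y88.322
M4 S848
G01 X85.148 Y121.375 F1185
G01 X118.201 Y134.904 F1185
G01 X131.730 Y101.851 F1185
G01 X98.677 Y88.322 F1185
M5
G0 X213.621 Y84.866
M4 S305
G01 X221.228 Y80.736 F2278
G01 X219.652 Y72.225 F2278
G01 X211.070 Y71.095 F2278
G01 X207.343 Y78.907 F2278
G01 X213.621 Y84.866 F2278
M5
G0 X226.102 Y9.639
M4 S848
G01 X83.142 Y41.541 F1185
M5
G0 X0.000 Y0.000

1 u = 1 mm; y_m = 172.258 − y.

[1] `<path>` quadratic bezier, #0000ff→cut S848 F1185: (17.066,38.824) → (35.301,41.313) → (55.750,43.471) → (78.413,45.298) → (103.290,46.793) → (130.380,47.958) → (159.685,48.791)

[2] `<path>` cubic bezier, #0000ff→cut S848 F1185: (185.709,95.861) → (174.700,96.354) → (144.520,85.893) → (104.825,70.072) → (65.268,54.485) → (35.505,44.725) → (25.190,46.387)

[3] `<path>` regular polygon, #0000ff→cut S848 F1185: (98.677,88.322) → (85.148,121.375) → (118.201,134.904) → (131.730,101.851) → (98.677,88.322) (closed)

[4] `<path>` regular polygon, #ff00ff→engrave S305 F2278: (213.621,84.866) → (221.228,80.736) → (219.652,72.225) → (211.070,71.095) → (207.343,78.907) → (213.621,84.866) (closed)

[5] `<polyline>` line segment, #0000ff→cut S848 F1185: (226.102,9.639) → (83.142,41.541)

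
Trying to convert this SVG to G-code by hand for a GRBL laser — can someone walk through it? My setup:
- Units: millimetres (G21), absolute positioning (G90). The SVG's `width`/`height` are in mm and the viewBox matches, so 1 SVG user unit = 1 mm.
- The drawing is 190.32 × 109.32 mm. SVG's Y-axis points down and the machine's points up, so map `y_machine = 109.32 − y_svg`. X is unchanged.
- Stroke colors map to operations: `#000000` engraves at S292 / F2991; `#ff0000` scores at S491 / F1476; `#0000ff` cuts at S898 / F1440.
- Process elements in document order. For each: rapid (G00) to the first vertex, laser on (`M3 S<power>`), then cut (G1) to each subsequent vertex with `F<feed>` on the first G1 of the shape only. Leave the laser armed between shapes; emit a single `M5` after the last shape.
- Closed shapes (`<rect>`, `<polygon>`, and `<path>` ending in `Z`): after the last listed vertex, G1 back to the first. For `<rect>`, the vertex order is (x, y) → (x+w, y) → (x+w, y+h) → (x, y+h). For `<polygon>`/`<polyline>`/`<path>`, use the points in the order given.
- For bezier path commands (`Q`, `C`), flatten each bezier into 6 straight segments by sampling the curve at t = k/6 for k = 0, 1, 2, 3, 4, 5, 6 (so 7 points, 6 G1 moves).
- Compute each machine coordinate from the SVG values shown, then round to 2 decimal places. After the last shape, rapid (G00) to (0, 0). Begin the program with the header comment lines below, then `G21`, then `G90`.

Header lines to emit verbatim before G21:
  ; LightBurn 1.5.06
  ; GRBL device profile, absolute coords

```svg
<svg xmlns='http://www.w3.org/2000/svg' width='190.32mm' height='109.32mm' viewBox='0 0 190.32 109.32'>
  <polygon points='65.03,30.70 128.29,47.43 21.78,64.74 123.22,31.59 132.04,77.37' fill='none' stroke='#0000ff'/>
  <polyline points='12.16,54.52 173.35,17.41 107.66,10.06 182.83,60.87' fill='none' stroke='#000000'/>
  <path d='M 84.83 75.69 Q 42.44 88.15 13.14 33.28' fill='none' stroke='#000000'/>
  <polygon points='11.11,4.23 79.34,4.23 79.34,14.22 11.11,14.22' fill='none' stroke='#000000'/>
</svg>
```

; LightBurn 1.5.06
; GRBL device profile, absolute coords
G21
G90
G00 X65.03 Y78.62
M3 S898
G1 X128.29 Y61.89 F1440
G1 X21.78 Y44.58
G1 X123.22 Y77.73
G1 X132.04 Y31.95
G1 X65.03 Y78.62
G00 X12.16 Y54.80
M3 S292
G1 X173.35 Y91.91 F2991
G1 X107.66 Y99.26
G1 X182.83 Y48.45
G00 X84.83 Y33.63
M3 S292
G1 X71.06 Y31.35 F2991
G1 X58.02 Y32.80
G1 X45.71 Y38.00
G1 X34.13 Y46.94
G1 X23.27 Y59.62
G1 X13.14 Y76.04
G00 X11.11 Y105.09
M3 S292
G1 X79.34 Y105.09 F2991
G1 X79.34 Y95.10
G1 X11.11 Y95.10
G1 X11.11 Y105.09
M5
G00 X0.00 Y0.00

1 u = 1 mm; y_m = 109.32 − y.

[1] `<polygon>` closed polygon, #0000ff→cut S898 F1440: (65.03,78.62) → (128.29,61.89) → (21.78,44.58) → (123.22,77.73) → (132.04,31.95) → (65.03,78.62) (closed)

[2] `<polyline>` open polyline, #000000→engrave S292 F2991: (12.16,54.80) → (173.35,91.91) → (107.66,99.26) → (182.83,48.45)

[3] `<path>` quadratic bezier, #000000→engrave S292 F2991: (84.83,33.63) → (71.06,31.35) → (58.02,32.80) → (45.71,38.00) → (34.13,46.94) → (23.27,59.62) → (13.14,76.04)

[4] `<polygon>` rectangle, #000000→engrave S292 F2991: (11.11,105.09) → (79.34,105.09) → (79.34,95.10) → (11.11,95.10) → (11.11,105.09) (closed)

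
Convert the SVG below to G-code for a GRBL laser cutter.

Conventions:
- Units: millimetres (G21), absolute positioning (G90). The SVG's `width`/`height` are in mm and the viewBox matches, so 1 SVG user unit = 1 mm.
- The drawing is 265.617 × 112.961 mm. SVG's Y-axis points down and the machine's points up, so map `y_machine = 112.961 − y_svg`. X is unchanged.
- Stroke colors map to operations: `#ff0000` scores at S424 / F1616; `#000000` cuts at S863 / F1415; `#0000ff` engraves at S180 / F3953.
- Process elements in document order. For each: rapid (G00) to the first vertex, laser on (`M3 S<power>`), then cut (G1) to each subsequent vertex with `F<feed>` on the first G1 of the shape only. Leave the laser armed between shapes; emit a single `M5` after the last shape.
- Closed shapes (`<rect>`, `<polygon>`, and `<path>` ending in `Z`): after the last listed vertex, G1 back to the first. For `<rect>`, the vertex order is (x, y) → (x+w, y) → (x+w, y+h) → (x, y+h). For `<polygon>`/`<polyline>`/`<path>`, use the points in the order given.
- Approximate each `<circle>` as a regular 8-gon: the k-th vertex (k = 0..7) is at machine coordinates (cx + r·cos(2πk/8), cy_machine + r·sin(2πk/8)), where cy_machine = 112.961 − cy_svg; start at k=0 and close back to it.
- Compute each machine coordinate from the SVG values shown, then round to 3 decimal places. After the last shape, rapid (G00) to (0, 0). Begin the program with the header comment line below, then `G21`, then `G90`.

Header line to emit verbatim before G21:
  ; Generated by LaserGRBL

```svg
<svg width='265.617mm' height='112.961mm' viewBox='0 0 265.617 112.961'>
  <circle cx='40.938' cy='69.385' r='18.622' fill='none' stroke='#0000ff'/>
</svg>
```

Since the viewBox matches the mm dimensions, user units are millimetres directly. The only transform is the Y-flip y_m = 112.961 − y_svg.

Shape 1 is a circle drawn with `<circle>`. Its stroke #0000ff means engrave at S180, F3953. After flipping Y the toolpath is (59.560,43.576) → (54.106,56.744) → (40.938,62.198) → (27.770,56.744) → (22.316,43.576) → (27.770,30.408) → (40.938,24.954) → (54.106,30.408) → (59.560,43.576), returning to the start.

; Generated by LaserGRBL
G21
G90
G00 X59.560 Y43.576
M3 S180
G1 X54.106 Y56.744 F3953
G1 X40.938 Y62.198
G1 X27.770 Y56.744
G1 X22.316 Y43.576
G1 X27.770 Y30.408
G1 X40.938 Y24.954
G1 X54.106 Y30.408
G1 X59.560 Y43.576
M5
G00 X0.000 Y0.000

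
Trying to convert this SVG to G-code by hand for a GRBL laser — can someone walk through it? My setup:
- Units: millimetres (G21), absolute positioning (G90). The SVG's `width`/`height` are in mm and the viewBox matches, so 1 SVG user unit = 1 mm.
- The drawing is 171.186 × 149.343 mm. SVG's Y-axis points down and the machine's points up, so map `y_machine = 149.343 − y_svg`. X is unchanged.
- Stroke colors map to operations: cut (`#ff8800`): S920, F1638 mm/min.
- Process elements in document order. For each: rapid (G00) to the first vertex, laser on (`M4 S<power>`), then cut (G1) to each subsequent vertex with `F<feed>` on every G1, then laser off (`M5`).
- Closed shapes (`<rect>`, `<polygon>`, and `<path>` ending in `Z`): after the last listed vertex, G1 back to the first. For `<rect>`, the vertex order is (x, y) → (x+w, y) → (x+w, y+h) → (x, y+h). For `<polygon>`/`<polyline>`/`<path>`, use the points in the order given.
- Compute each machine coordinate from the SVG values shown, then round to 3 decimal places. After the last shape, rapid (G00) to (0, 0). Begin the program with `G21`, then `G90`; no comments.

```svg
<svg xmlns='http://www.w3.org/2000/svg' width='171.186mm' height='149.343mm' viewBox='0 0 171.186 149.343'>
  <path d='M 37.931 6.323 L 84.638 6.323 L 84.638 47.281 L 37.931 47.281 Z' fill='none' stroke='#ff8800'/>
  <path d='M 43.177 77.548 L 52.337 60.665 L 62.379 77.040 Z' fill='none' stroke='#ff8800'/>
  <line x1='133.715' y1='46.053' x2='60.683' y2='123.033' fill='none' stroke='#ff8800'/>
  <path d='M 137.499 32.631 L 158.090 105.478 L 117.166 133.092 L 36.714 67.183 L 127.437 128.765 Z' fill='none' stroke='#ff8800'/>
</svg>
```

G21
G90
G00 X37.931 Y143.020
M4 S920
G1 X84.638 Y143.020 F1638
G1 X84.638 Y102.062 F1638
G1 X37.931 Y102.062 F1638
G1 X37.931 Y143.020 F1638
M5
G00 X43.177 Y71.795
M4 S920
G1 X52.337 Y88.678 F1638
G1 X62.379 Y72.303 F1638
G1 X43.177 Y71.795 F1638
M5
G00 X133.715 Y103.290
M4 S920
G1 X60.683 Y26.310 F1638
M5
G00 X137.499 Y116.712
M4 S920
G1 X158.090 Y43.865 F1638
G1 X117.166 Y16.251 F1638
G1 X36.714 Y82.160 F1638
G1 X127.437 Y20.578 F1638
G1 X137.499 Y116.712 F1638
M5
G00 X0.000 Y0.000

Since the viewBox matches the mm dimensions, user units are millimetres directly. The only transform is the Y-flip y_m = 149.343 − y_svg.

Shape 1 is a rectangle drawn with `<path>`. Its stroke #ff8800 means cut at S920, F1638. After flipping Y the toolpath is (37.931,143.020) → (84.638,143.020) → (84.638,102.062) → (37.931,102.062) → (37.931,143.020), returning to the start.

Shape 2 is a regular polygon drawn with `<path>`. Its stroke #ff8800 means cut at S920, F1638. After flipping Y the toolpath is (43.177,71.795) → (52.337,88.678) → (62.379,72.303) → (43.177,71.795), returning to the start.

Shape 3 is a line segment drawn with `<line>`. Its stroke #ff8800 means cut at S920, F1638. After flipping Y the toolpath is (133.715,103.290) → (60.683,26.310).

Shape 4 is a closed polygon drawn with `<path>`. Its stroke #ff8800 means cut at S920, F1638. After flipping Y the toolpath is (137.499,116.712) → (158.090,43.865) → (117.166,16.251) → (36.714,82.160) → (127.437,20.578) → (137.499,116.712), returning to the start.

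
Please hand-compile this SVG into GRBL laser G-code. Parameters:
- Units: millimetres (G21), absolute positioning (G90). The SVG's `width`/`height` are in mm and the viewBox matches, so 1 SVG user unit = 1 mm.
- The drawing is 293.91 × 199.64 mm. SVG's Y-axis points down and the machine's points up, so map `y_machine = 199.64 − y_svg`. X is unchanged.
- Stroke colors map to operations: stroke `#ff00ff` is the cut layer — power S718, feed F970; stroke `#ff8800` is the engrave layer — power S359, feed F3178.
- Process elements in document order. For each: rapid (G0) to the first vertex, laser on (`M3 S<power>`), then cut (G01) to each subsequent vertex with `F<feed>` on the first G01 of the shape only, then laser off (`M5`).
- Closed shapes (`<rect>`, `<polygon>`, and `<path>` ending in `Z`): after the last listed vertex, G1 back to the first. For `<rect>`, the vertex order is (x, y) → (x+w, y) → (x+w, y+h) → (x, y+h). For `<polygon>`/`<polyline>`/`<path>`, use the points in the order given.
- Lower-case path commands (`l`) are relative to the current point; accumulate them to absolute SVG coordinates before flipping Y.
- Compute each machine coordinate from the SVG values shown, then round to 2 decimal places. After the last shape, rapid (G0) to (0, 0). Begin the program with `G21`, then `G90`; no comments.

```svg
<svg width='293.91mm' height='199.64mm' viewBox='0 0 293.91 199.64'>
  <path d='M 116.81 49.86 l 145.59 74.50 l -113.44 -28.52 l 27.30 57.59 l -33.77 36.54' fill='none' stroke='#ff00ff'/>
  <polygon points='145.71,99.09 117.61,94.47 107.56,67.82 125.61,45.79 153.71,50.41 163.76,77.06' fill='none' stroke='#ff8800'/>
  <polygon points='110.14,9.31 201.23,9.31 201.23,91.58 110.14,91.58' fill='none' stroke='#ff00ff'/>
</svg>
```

G21
G90
G0 X116.81 Y149.78
M3 S718
G01 X262.40 Y75.28 F970
G01 X148.96 Y103.80
G01 X176.26 Y46.21
G01 X142.49 Y9.67
M5
G0 X145.71 Y100.55
M3 S359
G01 X117.61 Y105.17 F3178
G01 X107.56 Y131.82
G01 X125.61 Y153.85
G01 X153.71 Y149.23
G01 X163.76 Y122.58
G01 X145.71 Y100.55
M5
G0 X110.14 Y190.33
M3 S718
G01 X201.23 Y190.33 F970
G01 X201.23 Y108.06
G01 X110.14 Y108.06
G01 X110.14 Y190.33
M5
G0 X0.00 Y0.00

1 u = 1 mm; y_m = 199.64 − y.

[1] `<path>` open polyline, #ff00ff→cut S718 F970: (116.81,149.78) → (262.40,75.28) → (148.96,103.80) → (176.26,46.21) → (142.49,9.67)

[2] `<polygon>` regular polygon, #ff8800→engrave S359 F3178: (145.71,100.55) → (117.61,105.17) → (107.56,131.82) → (125.61,153.85) → (153.71,149.23) → (163.76,122.58) → (145.71,100.55) (closed)

[3] `<polygon>` rectangle, #ff00ff→cut S718 F970: (110.14,190.33) → (201.23,190.33) → (201.23,108.06) → (110.14,108.06) → (110.14,190.33) (closed)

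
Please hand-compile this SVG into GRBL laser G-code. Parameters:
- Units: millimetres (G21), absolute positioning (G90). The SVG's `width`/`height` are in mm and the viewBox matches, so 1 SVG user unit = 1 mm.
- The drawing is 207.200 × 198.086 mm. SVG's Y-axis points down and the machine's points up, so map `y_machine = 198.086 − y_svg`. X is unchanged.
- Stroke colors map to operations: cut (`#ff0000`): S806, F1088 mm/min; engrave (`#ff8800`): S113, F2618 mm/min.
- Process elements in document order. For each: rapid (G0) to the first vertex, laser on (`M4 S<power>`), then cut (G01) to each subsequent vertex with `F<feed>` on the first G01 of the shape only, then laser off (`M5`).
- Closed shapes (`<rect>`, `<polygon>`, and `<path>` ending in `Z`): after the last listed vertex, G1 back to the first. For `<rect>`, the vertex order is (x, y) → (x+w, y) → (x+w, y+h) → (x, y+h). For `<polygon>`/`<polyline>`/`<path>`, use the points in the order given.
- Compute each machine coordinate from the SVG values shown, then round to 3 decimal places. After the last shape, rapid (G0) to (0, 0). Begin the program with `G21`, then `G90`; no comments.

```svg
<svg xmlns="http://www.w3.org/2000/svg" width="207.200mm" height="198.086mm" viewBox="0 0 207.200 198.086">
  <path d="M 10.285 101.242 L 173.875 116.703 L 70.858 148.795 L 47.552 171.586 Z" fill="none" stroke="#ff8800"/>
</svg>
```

viewBox `0 0 207.200 198.086` with mm width/height → 1 unit = 1 mm. Flip: y_m = 198.086 − y_svg.

**Shape 1** — `<path>` closed polygon, stroke `#ff8800` → engrave (S113, F2618). Machine vertices: (10.285,96.844) → (173.875,81.383) → (70.858,49.291) → (47.552,26.500) → (10.285,96.844). Closed: final G1 returns to the first vertex.

G21
G90
G0 X10.285 Y96.844
M4 S113
G01 X173.875 Y81.383 F2618
G01 X70.858 Y49.291
G01 X47.552 Y26.500
G01 X10.285 Y96.844
M5
G0 X0.000 Y0.000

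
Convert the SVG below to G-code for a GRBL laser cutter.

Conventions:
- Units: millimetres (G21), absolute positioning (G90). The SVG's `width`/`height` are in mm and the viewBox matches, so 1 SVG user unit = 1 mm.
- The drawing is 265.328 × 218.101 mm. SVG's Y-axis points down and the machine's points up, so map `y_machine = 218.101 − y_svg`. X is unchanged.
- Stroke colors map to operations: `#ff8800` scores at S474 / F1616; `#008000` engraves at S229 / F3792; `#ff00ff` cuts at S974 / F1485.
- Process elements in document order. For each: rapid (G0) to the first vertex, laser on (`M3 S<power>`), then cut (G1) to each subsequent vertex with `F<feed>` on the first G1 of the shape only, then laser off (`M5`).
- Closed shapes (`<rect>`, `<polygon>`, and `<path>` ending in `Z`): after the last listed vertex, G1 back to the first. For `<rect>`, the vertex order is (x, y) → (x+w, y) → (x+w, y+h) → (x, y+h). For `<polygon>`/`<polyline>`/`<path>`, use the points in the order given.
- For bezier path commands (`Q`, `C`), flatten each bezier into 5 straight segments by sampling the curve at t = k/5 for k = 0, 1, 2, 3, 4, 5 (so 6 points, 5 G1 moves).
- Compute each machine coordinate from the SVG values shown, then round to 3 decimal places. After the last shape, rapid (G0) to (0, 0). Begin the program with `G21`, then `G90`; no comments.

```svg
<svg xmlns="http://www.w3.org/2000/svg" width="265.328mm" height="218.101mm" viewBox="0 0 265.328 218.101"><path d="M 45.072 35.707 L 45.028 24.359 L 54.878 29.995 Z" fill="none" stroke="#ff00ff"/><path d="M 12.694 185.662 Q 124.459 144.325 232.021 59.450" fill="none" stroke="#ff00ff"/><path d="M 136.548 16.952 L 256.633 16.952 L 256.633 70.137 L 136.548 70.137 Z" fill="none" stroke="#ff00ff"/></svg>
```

viewBox `0 0 265.328 218.101` with mm width/height → 1 unit = 1 mm. Flip: y_m = 218.101 − y_svg.

**Shape 1** — `<path>` regular polygon, stroke `#ff00ff` → cut (S974, F1485). Machine vertices: (45.072,182.394) → (45.028,193.742) → (54.878,188.106) → (45.072,182.394). Closed: final G1 returns to the first vertex.

**Shape 2** — `<path>` quadratic bezier, stroke `#ff00ff` → cut (S974, F1485). Control points (SVG): P0=(12.694,185.662), P1=(124.459,144.325), P2=(232.021,59.450); sampled at t=k/5. Machine vertices: (12.694,32.439) → (57.232,50.715) → (101.434,72.475) → (145.299,97.717) → (188.828,126.443) → (232.021,158.651). Open path.

**Shape 3** — `<path>` rectangle, stroke `#ff00ff` → cut (S974, F1485). Machine vertices: (136.548,201.149) → (256.633,201.149) → (256.633,147.964) → (136.548,147.964) → (136.548,201.149). Closed: final G1 returns to the first vertex.

G21
G90
G0 X45.072 Y182.394
M3 S974
G1 X45.028 Y193.742 F1485
G1 X54.878 Y188.106
G1 X45.072 Y182.394
M5
G0 X12.694 Y32.439
M3 S974
G1 X57.232 Y50.715 F1485
G1 X101.434 Y72.475
G1 X145.299 Y97.717
G1 X188.828 Y126.443
G1 X232.021 Y158.651
M5
G0 X136.548 Y201.149
M3 S974
G1 X256.633 Y201.149 F1485
G1 X256.633 Y147.964
G1 X136.548 Y147.964
G1 X136.548 Y201.149
M5
G0 X0.000 Y0.000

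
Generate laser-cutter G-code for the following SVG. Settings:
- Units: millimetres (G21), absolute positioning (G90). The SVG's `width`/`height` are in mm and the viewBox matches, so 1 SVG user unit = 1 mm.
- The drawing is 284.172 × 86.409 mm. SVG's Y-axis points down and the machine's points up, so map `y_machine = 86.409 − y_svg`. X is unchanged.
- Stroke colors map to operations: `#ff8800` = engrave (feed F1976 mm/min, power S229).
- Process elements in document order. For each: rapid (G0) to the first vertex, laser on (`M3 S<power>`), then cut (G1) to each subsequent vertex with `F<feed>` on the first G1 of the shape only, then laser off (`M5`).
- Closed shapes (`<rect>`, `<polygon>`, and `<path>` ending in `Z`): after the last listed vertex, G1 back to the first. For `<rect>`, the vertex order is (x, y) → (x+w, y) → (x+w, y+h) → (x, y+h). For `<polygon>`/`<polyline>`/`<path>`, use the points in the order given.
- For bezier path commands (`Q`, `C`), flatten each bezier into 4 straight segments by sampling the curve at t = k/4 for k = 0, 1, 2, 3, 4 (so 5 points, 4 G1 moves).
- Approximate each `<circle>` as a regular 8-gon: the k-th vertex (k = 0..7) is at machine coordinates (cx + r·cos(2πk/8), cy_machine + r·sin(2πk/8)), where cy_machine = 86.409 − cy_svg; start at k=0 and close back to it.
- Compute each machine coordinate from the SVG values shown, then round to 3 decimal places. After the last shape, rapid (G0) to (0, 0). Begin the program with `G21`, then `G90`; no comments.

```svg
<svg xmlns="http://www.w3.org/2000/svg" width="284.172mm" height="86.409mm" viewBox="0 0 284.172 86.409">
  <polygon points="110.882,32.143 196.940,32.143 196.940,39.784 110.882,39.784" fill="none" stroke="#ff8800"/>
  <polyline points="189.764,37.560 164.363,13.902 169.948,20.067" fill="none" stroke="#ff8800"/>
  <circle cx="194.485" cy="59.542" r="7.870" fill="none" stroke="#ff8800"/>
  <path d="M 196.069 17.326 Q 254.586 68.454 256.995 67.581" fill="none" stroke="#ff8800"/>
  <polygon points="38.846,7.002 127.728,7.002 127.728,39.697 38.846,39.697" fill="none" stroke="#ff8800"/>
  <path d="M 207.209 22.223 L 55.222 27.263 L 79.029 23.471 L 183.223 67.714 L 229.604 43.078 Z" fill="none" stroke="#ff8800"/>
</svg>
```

Since the viewBox matches the mm dimensions, user units are millimetres directly. The only transform is the Y-flip y_m = 86.409 − y_svg.

Shape 1 is a rectangle drawn with `<polygon>`. Its stroke #ff8800 means engrave at S229, F1976. After flipping Y the toolpath is (110.882,54.266) → (196.940,54.266) → (196.940,46.625) → (110.882,46.625) → (110.882,54.266), returning to the start.

Shape 2 is a open polyline drawn with `<polyline>`. Its stroke #ff8800 means engrave at S229, F1976. After flipping Y the toolpath is (189.764,48.849) → (164.363,72.507) → (169.948,66.342).

Shape 3 is a circle drawn with `<circle>`. Its stroke #ff8800 means engrave at S229, F1976. After flipping Y the toolpath is (202.355,26.867) → (200.050,32.432) → (194.485,34.737) → (188.920,32.432) → (186.615,26.867) → (188.920,21.302) → (194.485,18.997) → (200.050,21.302) → (202.355,26.867), returning to the start.

Shape 4 is a quadratic bezier drawn with `<path>`. Its stroke #ff8800 means engrave at S229, F1976. After flipping Y the toolpath is (196.069,69.083) → (221.821,46.769) → (240.559,30.955) → (252.284,21.642) → (256.995,18.828).

Shape 5 is a rectangle drawn with `<polygon>`. Its stroke #ff8800 means engrave at S229, F1976. After flipping Y the toolpath is (38.846,79.407) → (127.728,79.407) → (127.728,46.712) → (38.846,46.712) → (38.846,79.407), returning to the start.

Shape 6 is a closed polygon drawn with `<path>`. Its stroke #ff8800 means engrave at S229, F1976. After flipping Y the toolpath is (207.209,64.186) → (55.222,59.146) → (79.029,62.938) → (183.223,18.695) → (229.604,43.331) → (207.209,64.186), returning to the start.

G21
G90
G0 X110.882 Y54.266
M3 S229
G1 X196.940 Y54.266 F1976
G1 X196.940 Y46.625
G1 X110.882 Y46.625
G1 X110.882 Y54.266
M5
G0 X189.764 Y48.849
M3 S229
G1 X164.363 Y72.507 F1976
G1 X169.948 Y66.342
M5
G0 X202.355 Y26.867
M3 S229
G1 X200.050 Y32.432 F1976
G1 X194.485 Y34.737
G1 X188.920 Y32.432
G1 X186.615 Y26.867
G1 X188.920 Y21.302
G1 X194.485 Y18.997
G1 X200.050 Y21.302
G1 X202.355 Y26.867
M5
G0 X196.069 Y69.083
M3 S229
G1 X221.821 Y46.769 F1976
G1 X240.559 Y30.955
G1 X252.284 Y21.642
G1 X256.995 Y18.828
M5
G0 X38.846 Y79.407
M3 S229
G1 X127.728 Y79.407 F1976
G1 X127.728 Y46.712
G1 X38.846 Y46.712
G1 X38.846 Y79.407
M5
G0 X207.209 Y64.186
M3 S229
G1 X55.222 Y59.146 F1976
G1 X79.029 Y62.938
G1 X183.223 Y18.695
G1 X229.604 Y43.331
G1 X207.209 Y64.186
M5
G0 X0.000 Y0.000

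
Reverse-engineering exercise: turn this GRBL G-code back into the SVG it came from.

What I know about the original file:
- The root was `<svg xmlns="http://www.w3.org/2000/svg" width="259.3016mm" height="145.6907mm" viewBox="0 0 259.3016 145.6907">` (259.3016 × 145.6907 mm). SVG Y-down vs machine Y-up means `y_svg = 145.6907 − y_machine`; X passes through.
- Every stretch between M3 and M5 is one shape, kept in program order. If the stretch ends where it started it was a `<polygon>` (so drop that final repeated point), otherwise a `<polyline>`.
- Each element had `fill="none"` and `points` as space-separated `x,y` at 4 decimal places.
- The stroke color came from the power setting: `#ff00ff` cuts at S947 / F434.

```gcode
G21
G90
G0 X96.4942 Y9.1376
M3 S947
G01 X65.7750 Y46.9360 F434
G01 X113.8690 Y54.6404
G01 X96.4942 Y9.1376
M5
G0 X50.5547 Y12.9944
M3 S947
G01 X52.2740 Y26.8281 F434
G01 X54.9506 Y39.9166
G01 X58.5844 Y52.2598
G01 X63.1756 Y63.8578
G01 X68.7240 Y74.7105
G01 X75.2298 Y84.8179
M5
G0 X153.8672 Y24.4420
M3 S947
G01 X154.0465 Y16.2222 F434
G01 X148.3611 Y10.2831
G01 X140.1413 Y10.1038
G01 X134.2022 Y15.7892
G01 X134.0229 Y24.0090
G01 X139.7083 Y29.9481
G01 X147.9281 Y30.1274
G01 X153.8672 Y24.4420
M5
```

<svg xmlns="http://www.w3.org/2000/svg" width="259.3016mm" height="145.6907mm" viewBox="0 0 259.3016 145.6907">
  <polygon points="96.4942,136.5531 65.7750,98.7547 113.8690,91.0503" fill="none" stroke="#ff00ff"/>
  <polyline points="50.5547,132.6963 52.2740,118.8626 54.9506,105.7741 58.5844,93.4309 63.1756,81.8329 68.7240,70.9802 75.2298,60.8728" fill="none" stroke="#ff00ff"/>
  <polygon points="153.8672,121.2487 154.0465,129.4685 148.3611,135.4076 140.1413,135.5869 134.2022,129.9015 134.0229,121.6817 139.7083,115.7426 147.9281,115.5633" fill="none" stroke="#ff00ff"/>
</svg>

Each laser-on run becomes one SVG element. Flip Y back into SVG space with y_svg = 145.6907 − y_machine. Every run uses S947, so all elements get stroke `#ff00ff` (cut).

Run 1: The run returns to its start, so emit a `<polygon>` with points (Y-flipped): 96.4942,136.5531 65.7750,98.7547 113.8690,91.0503.

Run 2: The run is open, so emit a `<polyline>` with points (Y-flipped): 50.5547,132.6963 52.2740,118.8626 54.9506,105.7741 58.5844,93.4309 63.1756,81.8329 68.7240,70.9802 75.2298,60.8728.

Run 3: The run returns to its start, so emit a `<polygon>` with points (Y-flipped): 153.8672,121.2487 154.0465,129.4685 148.3611,135.4076 140.1413,135.5869 134.2022,129.9015 134.0229,121.6817 139.7083,115.7426 147.9281,115.5633.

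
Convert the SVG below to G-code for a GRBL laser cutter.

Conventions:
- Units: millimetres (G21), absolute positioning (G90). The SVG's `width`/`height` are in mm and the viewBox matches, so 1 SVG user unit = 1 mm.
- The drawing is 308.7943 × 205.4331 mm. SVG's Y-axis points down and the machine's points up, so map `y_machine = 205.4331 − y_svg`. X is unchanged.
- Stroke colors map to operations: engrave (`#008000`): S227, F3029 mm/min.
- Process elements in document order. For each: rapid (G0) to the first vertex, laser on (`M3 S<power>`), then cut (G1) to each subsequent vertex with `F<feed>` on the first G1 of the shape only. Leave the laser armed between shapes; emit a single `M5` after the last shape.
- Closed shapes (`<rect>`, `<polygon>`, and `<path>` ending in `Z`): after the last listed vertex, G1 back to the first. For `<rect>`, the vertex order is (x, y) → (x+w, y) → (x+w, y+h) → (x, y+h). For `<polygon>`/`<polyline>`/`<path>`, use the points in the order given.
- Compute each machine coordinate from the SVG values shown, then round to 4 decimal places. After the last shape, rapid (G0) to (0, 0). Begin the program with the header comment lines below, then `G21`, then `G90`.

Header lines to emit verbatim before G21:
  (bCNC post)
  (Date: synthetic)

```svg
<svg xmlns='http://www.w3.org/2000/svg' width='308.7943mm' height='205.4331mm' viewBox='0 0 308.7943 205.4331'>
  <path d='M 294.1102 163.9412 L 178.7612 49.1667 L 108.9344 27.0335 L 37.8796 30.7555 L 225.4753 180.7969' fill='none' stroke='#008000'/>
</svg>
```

(bCNC post)
(Date: synthetic)
G21
G90
G0 X294.1102 Y41.4919
M3 S227
G1 X178.7612 Y156.2664 F3029
G1 X108.9344 Y178.3996
G1 X37.8796 Y174.6776
G1 X225.4753 Y24.6362
M5
G0 X0.0000 Y0.0000

viewBox `0 0 308.7943 205.4331` with mm width/height → 1 unit = 1 mm. Flip: y_m = 205.4331 − y_svg.

**Shape 1** — `<path>` open polyline, stroke `#008000` → engrave (S227, F3029). Machine vertices: (294.1102,41.4919) → (178.7612,156.2664) → (108.9344,178.3996) → (37.8796,174.6776) → (225.4753,24.6362). Open path.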